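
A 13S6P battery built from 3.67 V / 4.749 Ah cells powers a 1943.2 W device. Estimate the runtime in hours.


Step 1: E_pack = Ns * V_cell * Np * C_cell = 13 * 3.67 * 6 * 4.749 = 1359.4 Wh
Step 2: t = E_pack / P = 1359.4 / 1943.2 = 0.6996 hr

0.6996 hr


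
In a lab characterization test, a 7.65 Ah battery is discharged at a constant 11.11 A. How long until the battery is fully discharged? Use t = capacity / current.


Runtime = 7.65 Ah / 11.11 A = 0.6886 hr

0.6886 hr


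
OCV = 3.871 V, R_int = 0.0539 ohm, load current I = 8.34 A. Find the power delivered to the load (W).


Step 1: V_terminal = OCV - I*R = 3.871 - 8.34 * 0.0539 = 3.4215 V
Step 2: P_out = V_terminal * I = 3.4215 * 8.34 = 28.54 W

28.54 W


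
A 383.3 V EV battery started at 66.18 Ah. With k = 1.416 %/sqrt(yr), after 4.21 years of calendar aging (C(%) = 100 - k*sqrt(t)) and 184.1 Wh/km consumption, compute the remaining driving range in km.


Step 1: capacity retention = 100 - 1.416 * sqrt(4.21) = 100 - 1.416 * 2.0518 = 97.095%
Step 2: C_now = 66.18 * 97.095/100 = 64.257 Ah
Step 3: E_pack = V * C_now = 383.3 * 64.257 = 24630 Wh
Step 4: range = E_pack / consumption = 24630 / 184.1 = 133.8 km

133.8 km


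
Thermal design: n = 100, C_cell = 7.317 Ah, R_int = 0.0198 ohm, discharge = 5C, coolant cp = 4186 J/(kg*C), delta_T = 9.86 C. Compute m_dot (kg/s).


Step 1: I = 5 * 7.317 = 36.585 A
Step 2: Q_cell = I^2 * R = 36.585^2 * 0.0198 = 26.502 W
Step 3: Q_total = 100 * 26.502 = 2650.2 W
Step 4: m_dot = Q_total / (cp * dT) = 2650.2 / (4186 * 9.86) = 0.06421 kg/s

0.06421 kg/s


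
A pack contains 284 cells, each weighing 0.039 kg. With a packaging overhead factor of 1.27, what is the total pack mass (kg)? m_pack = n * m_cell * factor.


Cell mass sum = 284 * 0.039 = 11.076 kg
With overhead 1.27: m_pack = 11.076 * 1.27 = 14.07 kg

14.07 kg


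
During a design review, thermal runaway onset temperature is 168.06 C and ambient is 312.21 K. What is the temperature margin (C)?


Convert: T_ambient = 312.21 K = 39.06 C
margin = 168.06 - 39.06 = 129 C

129 C


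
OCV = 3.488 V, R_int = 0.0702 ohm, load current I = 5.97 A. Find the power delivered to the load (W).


Step 1: V_terminal = OCV - I*R = 3.488 - 5.97 * 0.0702 = 3.0689 V
Step 2: P_out = V_terminal * I = 3.0689 * 5.97 = 18.32 W

18.32 W


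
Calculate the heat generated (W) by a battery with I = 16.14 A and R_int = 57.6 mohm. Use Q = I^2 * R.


Convert: R = 57.6 mohm = 0.0576 ohm
Q = I^2 * R = 16.14^2 * 0.0576 = 15.00 W

15.00 W


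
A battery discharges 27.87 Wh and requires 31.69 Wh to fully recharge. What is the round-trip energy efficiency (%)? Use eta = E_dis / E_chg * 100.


Round-trip efficiency = 27.87/31.69 * 100% = 87.95%

87.95%


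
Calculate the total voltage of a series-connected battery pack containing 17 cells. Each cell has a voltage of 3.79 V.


With 17 cells in series at 3.79 V each, V_pack = 64.43 V

64.43 V


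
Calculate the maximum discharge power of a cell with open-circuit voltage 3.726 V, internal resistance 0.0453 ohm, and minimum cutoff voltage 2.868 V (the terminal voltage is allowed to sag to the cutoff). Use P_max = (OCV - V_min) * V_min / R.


P_max = (OCV - V_min) * V_min / R = (3.726 - 2.868) * 2.868 / 0.0453 = 0.858 * 2.868 / 0.0453 = 54.32 W

54.32 W


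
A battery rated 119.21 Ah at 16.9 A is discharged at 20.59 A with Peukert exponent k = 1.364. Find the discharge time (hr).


Step 1: t_rated = C / I_rated = 119.21 / 16.9 = 7.0538 hr
Step 2: ratio = 16.9 / 20.59 = 0.82079
Step 3: ratio^k = 0.82079^1.364 = 0.76386
Step 4: t = t_rated * ratio^k = 7.0538 * 0.76386 = 5.388 hr

5.388 hr


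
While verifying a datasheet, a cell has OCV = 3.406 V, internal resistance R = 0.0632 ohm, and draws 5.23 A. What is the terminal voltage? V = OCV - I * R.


IR drop = 5.23 * 0.0632 = 0.33054 V
V = 3.406 - 0.33054 = 3.075 V

3.075 V


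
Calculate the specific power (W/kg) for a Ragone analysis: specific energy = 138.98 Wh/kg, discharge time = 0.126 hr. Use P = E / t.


P_specific = E / t = 138.98 / 0.126 = 1103 W/kg

1103 W/kg


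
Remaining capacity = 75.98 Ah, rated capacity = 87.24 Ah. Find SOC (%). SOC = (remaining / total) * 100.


SOC = (remaining / total) * 100 = (75.98 / 87.24) * 100 = 87.09%

87.09%


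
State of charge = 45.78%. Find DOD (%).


DOD = 100 - SOC = 100 - 45.78 = 54.22%

54.22%


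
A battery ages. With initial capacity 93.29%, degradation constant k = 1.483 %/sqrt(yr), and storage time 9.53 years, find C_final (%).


sqrt(t) = sqrt(9.53) = 3.0871
C_final = 93.29 - 1.483 * 3.0871 = 88.71%

88.71%


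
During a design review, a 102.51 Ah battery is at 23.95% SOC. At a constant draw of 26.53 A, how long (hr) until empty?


Step 1: remaining = SOC/100 * C_total = 23.95/100 * 102.51 = 24.551 Ah
Step 2: t = remaining / I = 24.551 / 26.53 = 0.9254 hr

0.9254 hr


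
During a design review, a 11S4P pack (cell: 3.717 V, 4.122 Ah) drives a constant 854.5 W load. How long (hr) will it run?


Step 1: E_pack = Ns * V_cell * Np * C_cell = 11 * 3.717 * 4 * 4.122 = 674.14 Wh
Step 2: t = E_pack / P = 674.14 / 854.5 = 0.7889 hr

0.7889 hr


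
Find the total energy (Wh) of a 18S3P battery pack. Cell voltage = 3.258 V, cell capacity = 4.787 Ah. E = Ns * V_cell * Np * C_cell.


V_pack = 18 * 3.258 = 58.644 V
C_pack = 3 * 4.787 = 14.361 Ah
E = V_pack * C_pack = 58.644 * 14.361 = 842.2 Wh

842.2 Wh


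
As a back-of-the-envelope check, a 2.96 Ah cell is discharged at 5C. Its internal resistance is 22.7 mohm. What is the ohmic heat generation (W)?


Convert: R = 22.7 mohm = 0.0227 ohm
Step 1: I = C_rate * capacity = 5 * 2.96 = 14.8 A
Step 2: Q = I^2 * R = 14.8^2 * 0.0227 = 219.04 * 0.0227 = 4.972 W

4.972 W


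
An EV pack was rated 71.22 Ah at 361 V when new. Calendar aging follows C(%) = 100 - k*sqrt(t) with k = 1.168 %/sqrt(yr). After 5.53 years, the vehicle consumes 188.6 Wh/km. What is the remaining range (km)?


Step 1: capacity retention = 100 - 1.168 * sqrt(5.53) = 100 - 1.168 * 2.3516 = 97.253%
Step 2: C_now = 71.22 * 97.253/100 = 69.264 Ah
Step 3: E_pack = V * C_now = 361 * 69.264 = 25004 Wh
Step 4: range = E_pack / consumption = 25004 / 188.6 = 132.6 km

132.6 km


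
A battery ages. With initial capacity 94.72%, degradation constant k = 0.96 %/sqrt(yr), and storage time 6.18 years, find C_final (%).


sqrt(t) = sqrt(6.18) = 2.486
C_final = 94.72 - 0.96 * 2.486 = 92.33%

92.33%


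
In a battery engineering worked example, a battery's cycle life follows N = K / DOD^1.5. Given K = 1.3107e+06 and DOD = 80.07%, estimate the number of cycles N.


DOD^1.5 = 716.48
N = K / DOD^1.5 = 1.3107e+06 / 716.48 = 1829

1829 cycles


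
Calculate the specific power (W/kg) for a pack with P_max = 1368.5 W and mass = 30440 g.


Convert: m = 30440 g = 30.44 kg
Specific power = 1368.5 W / 30.44 kg = 44.96 W/kg

44.96 W/kg


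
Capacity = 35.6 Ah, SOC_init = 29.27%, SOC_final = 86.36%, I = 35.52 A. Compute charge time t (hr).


Step 1: dSOC = 86.36% - 29.27% = 57.09%
Step 2: delta_Ah = 35.6 * 57.09 / 100 = 20.324 Ah
Step 3: t = 20.324 / 35.52 = 0.5722 hr

0.5722 hr


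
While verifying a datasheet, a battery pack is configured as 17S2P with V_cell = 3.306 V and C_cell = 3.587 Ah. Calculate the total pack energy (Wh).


V_pack = 17 * 3.306 = 56.202 V
C_pack = 2 * 3.587 = 7.174 Ah
E = V_pack * C_pack = 56.202 * 7.174 = 403.2 Wh

403.2 Wh


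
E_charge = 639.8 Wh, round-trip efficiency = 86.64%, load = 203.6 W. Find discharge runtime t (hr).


Step 1: E_discharge = eta/100 * E_charge = 86.64/100 * 639.8 = 554.32 Wh
Step 2: t = E_discharge / P = 554.32 / 203.6 = 2.723 hr

2.723 hr


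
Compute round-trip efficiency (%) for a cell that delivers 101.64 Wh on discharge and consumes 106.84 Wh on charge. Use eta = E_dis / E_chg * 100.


Round-trip efficiency = 101.64/106.84 * 100% = 95.13%

95.13%


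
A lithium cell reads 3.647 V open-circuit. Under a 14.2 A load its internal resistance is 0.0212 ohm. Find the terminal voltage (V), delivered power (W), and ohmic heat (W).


Step 1: V_terminal = OCV - I*R = 3.647 - 14.2 * 0.0212 = 3.346 V
Step 2: P_out = V_terminal * I = 3.346 * 14.2 = 47.51 W
Step 3: Q = I^2 * R = 14.2^2 * 0.0212 = 4.275 W

V=3.346 V, P=47.51 W, Q=4.275 W


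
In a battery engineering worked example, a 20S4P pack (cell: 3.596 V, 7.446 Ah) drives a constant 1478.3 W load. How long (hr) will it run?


Step 1: E_pack = Ns * V_cell * Np * C_cell = 20 * 3.596 * 4 * 7.446 = 2142.1 Wh
Step 2: t = E_pack / P = 2142.1 / 1478.3 = 1.449 hr

1.449 hr


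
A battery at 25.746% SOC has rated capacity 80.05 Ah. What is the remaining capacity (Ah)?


remaining = SOC / 100 * total = 25.746 / 100 * 80.05 = 20.61 Ah

20.61 Ah


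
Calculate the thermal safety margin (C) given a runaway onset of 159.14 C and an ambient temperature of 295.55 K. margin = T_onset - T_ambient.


Convert: T_ambient = 295.55 K = 22.4 C
margin = 159.14 - 22.4 = 136.74 C

136.74 C


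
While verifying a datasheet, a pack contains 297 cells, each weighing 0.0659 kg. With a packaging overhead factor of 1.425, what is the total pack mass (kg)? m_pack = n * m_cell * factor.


Cell mass sum = 297 * 0.0659 = 19.572 kg
With overhead 1.425: m_pack = 19.572 * 1.425 = 27.89 kg

27.89 kg


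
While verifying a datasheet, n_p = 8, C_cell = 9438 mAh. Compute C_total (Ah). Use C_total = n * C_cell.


Convert: C_cell = 9438 mAh = 9.438 Ah
C_total = 8 * 9.438 = 75.504 Ah

75.504 Ah


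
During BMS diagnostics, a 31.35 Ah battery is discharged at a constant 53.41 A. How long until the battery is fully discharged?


Runtime = 31.35 Ah / 53.41 A = 0.5870 hr

0.5870 hr


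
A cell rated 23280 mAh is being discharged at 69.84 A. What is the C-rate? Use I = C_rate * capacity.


Convert: capacity = 23280 mAh = 23.28 Ah
Rearranging: C_rate = 69.84 / 23.28 = 3C

3C


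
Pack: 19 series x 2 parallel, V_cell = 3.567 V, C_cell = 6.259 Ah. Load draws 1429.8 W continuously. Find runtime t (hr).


Step 1: E_pack = Ns * V_cell * Np * C_cell = 19 * 3.567 * 2 * 6.259 = 848.38 Wh
Step 2: t = E_pack / P = 848.38 / 1429.8 = 0.5934 hr

0.5934 hr


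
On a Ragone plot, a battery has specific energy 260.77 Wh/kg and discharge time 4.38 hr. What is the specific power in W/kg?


P_specific = E / t = 260.77 / 4.38 = 59.54 W/kg

59.54 W/kg


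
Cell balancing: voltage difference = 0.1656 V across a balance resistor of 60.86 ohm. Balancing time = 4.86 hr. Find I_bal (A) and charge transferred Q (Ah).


First, Ohm's law: I_bal = 0.1656 V / 60.86 ohm = 0.002721 A
Then Q = I * t = 0.002721 A * 4.86 hr = 0.01322 Ah

I=0.002721 A, Q=0.01322 Ah


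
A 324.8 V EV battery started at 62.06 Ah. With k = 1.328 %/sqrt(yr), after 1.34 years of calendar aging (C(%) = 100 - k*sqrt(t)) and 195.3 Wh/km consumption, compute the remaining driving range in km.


Step 1: capacity retention = 100 - 1.328 * sqrt(1.34) = 100 - 1.328 * 1.1576 = 98.463%
Step 2: C_now = 62.06 * 98.463/100 = 61.106 Ah
Step 3: E_pack = V * C_now = 324.8 * 61.106 = 19847 Wh
Step 4: range = E_pack / consumption = 19847 / 195.3 = 101.6 km

101.6 km


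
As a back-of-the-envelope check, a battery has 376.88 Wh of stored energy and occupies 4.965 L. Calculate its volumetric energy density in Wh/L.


ED = E / V = 376.88 / 4.965 = 75.91 Wh/L

75.91 Wh/L


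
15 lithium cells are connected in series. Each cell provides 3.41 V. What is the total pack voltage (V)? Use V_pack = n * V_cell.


Series voltages add: 15 * 3.41 V = 51.15 V

51.15 V


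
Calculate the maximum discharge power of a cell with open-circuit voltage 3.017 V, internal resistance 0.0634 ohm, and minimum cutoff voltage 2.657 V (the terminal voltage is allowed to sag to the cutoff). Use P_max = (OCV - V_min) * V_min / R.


P_max = (OCV - V_min) * V_min / R = (3.017 - 2.657) * 2.657 / 0.0634 = 0.36 * 2.657 / 0.0634 = 15.09 W

15.09 W


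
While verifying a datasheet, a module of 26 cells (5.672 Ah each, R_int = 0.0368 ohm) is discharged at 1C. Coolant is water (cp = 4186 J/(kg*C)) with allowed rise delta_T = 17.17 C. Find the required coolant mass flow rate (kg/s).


Step 1: I = 1 * 5.672 = 5.672 A
Step 2: Q_cell = I^2 * R = 5.672^2 * 0.0368 = 1.1839 W
Step 3: Q_total = 26 * 1.1839 = 30.781 W
Step 4: m_dot = Q_total / (cp * dT) = 30.781 / (4186 * 17.17) = 4.283e-04 kg/s

4.283e-04 kg/s


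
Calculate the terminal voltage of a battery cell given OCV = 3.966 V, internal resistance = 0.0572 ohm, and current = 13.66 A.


V = OCV - I*R = 3.966 - 13.66 * 0.0572 = 3.185 V

3.185 V


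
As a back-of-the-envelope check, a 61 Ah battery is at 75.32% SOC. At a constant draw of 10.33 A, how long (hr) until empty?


Step 1: remaining = SOC/100 * C_total = 75.32/100 * 61 = 45.945 Ah
Step 2: t = remaining / I = 45.945 / 10.33 = 4.448 hr

4.448 hr


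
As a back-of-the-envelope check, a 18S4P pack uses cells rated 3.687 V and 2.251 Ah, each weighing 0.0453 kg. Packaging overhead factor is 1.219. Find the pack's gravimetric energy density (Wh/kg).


Step 1: V_pack = 18 * 3.687 = 66.366 V
Step 2: C_pack = 4 * 2.251 = 9.004 Ah
Step 3: E_pack = V_pack * C_pack = 66.366 * 9.004 = 597.56 Wh
Step 4: m_pack = 18 * 4 * 0.0453 * 1.219 = 3.9759 kg
Step 5: ED = E_pack / m_pack = 597.56 / 3.9759 = 150.3 Wh/kg

150.3 Wh/kg


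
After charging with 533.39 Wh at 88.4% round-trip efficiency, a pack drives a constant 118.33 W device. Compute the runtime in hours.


Step 1: E_discharge = eta/100 * E_charge = 88.4/100 * 533.39 = 471.52 Wh
Step 2: t = E_discharge / P = 471.52 / 118.33 = 3.985 hr

3.985 hr


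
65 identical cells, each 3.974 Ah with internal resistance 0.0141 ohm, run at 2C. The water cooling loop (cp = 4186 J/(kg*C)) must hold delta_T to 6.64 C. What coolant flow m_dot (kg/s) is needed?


Step 1: I = 2 * 3.974 = 7.948 A
Step 2: Q_cell = I^2 * R = 7.948^2 * 0.0141 = 0.89071 W
Step 3: Q_total = 65 * 0.89071 = 57.896 W
Step 4: m_dot = Q_total / (cp * dT) = 57.896 / (4186 * 6.64) = 0.002083 kg/s

0.002083 kg/s


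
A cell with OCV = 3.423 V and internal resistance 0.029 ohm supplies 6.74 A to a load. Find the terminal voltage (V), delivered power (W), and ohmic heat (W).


Step 1: V_terminal = OCV - I*R = 3.423 - 6.74 * 0.029 = 3.2275 V
Step 2: P_out = V_terminal * I = 3.2275 * 6.74 = 21.75 W
Step 3: Q = I^2 * R = 6.74^2 * 0.029 = 1.317 W

V=3.2275 V, P=21.75 W, Q=1.317 W


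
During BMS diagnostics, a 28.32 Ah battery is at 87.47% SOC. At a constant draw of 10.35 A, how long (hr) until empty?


Step 1: remaining = SOC/100 * C_total = 87.47/100 * 28.32 = 24.772 Ah
Step 2: t = remaining / I = 24.772 / 10.35 = 2.393 hr

2.393 hr


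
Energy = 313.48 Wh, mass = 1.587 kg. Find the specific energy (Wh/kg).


Specific energy = 313.48 Wh / 1.587 kg = 197.5 Wh/kg

197.5 Wh/kg


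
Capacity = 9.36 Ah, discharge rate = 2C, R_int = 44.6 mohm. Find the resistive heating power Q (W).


Convert: R = 44.6 mohm = 0.0446 ohm
Step 1: I = C_rate * capacity = 2 * 9.36 = 18.72 A
Step 2: Q = I^2 * R = 18.72^2 * 0.0446 = 350.44 * 0.0446 = 15.63 W

15.63 W


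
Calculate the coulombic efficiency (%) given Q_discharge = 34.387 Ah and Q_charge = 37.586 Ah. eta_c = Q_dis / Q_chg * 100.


Coulombic efficiency = 34.387/37.586 * 100% = 91.49%

91.49%


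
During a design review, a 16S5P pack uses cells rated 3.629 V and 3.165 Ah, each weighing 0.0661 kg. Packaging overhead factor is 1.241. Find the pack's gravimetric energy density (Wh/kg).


Step 1: V_pack = 16 * 3.629 = 58.064 V
Step 2: C_pack = 5 * 3.165 = 15.825 Ah
Step 3: E_pack = V_pack * C_pack = 58.064 * 15.825 = 918.86 Wh
Step 4: m_pack = 16 * 5 * 0.0661 * 1.241 = 6.5624 kg
Step 5: ED = E_pack / m_pack = 918.86 / 6.5624 = 140.0 Wh/kg

140.0 Wh/kg


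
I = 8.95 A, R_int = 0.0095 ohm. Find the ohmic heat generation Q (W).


Q = I^2 * R = 8.95^2 * 0.0095 = 0.7610 W

0.7610 W


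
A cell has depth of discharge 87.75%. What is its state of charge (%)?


SOC = 100 - DOD = 100 - 87.75 = 12.25%

12.25%


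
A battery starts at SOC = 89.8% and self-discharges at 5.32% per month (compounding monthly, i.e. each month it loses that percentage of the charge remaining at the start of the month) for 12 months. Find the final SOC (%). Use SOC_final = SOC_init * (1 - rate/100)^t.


decay = (1 - 5.32/100)^12 = 0.51892
SOC_final = 89.8 * 0.51892 = 46.60%

46.60%


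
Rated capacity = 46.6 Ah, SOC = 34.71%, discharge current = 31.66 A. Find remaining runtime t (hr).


Step 1: remaining = SOC/100 * C_total = 34.71/100 * 46.6 = 16.175 Ah
Step 2: t = remaining / I = 16.175 / 31.66 = 0.5109 hr

0.5109 hr


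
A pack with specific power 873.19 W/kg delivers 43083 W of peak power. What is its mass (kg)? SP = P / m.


m = P / SP = 43083 / 873.19 = 49.34 kg

49.34 kg


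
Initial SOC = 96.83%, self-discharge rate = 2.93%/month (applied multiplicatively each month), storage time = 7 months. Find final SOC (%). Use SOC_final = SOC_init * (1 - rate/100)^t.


decay = (1 - 2.93/100)^7 = 0.81207
SOC_final = 96.83 * 0.81207 = 78.63%

78.63%


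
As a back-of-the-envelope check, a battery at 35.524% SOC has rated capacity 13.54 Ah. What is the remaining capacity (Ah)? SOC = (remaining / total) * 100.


remaining = SOC / 100 * total = 35.524 / 100 * 13.54 = 4.810 Ah

4.810 Ah


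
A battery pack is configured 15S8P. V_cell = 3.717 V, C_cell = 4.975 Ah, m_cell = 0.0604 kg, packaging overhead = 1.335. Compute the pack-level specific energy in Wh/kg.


Step 1: V_pack = 15 * 3.717 = 55.755 V
Step 2: C_pack = 8 * 4.975 = 39.8 Ah
Step 3: E_pack = V_pack * C_pack = 55.755 * 39.8 = 2219 Wh
Step 4: m_pack = 15 * 8 * 0.0604 * 1.335 = 9.6761 kg
Step 5: ED = E_pack / m_pack = 2219 / 9.6761 = 229.3 Wh/kg

229.3 Wh/kg


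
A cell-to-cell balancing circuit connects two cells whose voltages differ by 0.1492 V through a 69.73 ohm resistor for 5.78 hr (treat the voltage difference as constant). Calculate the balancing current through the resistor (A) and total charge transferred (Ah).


I_bal = dV / R = 0.1492 / 69.73 = 0.0021397 A
Q = I_bal * t = 0.0021397 * 5.78 = 0.01237 Ah

I=0.0021397 A, Q=0.01237 Ah


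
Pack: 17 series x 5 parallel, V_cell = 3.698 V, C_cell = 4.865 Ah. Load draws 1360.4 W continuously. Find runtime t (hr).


Step 1: E_pack = Ns * V_cell * Np * C_cell = 17 * 3.698 * 5 * 4.865 = 1529.2 Wh
Step 2: t = E_pack / P = 1529.2 / 1360.4 = 1.124 hr

1.124 hr


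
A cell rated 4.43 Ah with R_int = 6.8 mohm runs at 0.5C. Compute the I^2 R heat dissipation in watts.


Convert: R = 6.8 mohm = 0.0068 ohm
Step 1: I = C_rate * capacity = 0.5 * 4.43 = 2.215 A
Step 2: Q = I^2 * R = 2.215^2 * 0.0068 = 4.9062 * 0.0068 = 0.03336 W

0.03336 W


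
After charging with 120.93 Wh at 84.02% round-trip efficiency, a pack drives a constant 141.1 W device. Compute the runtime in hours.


Step 1: E_discharge = eta/100 * E_charge = 84.02/100 * 120.93 = 101.61 Wh
Step 2: t = E_discharge / P = 101.61 / 141.1 = 0.7201 hr

0.7201 hr


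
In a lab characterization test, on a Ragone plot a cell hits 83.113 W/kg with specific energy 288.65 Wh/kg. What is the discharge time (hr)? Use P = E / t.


t = E / P = 288.65 / 83.113 = 3.473 hr

3.473 hr


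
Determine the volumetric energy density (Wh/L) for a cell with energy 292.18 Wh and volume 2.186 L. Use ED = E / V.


ED = E / V = 292.18 / 2.186 = 133.7 Wh/L

133.7 Wh/L


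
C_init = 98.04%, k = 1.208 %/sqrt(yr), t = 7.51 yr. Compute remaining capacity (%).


Step 1: sqrt(7.51 yr) = 2.7404
Step 2: drop = 1.208 * 2.7404 = 3.3104
Step 3: C_final = 98.04 - 3.3104 = 94.73%

94.73%


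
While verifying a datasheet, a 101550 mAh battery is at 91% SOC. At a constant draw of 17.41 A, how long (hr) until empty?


Convert: C_total = 101550 mAh = 101.55 Ah
Step 1: remaining = SOC/100 * C_total = 91/100 * 101.55 = 92.411 Ah
Step 2: t = remaining / I = 92.411 / 17.41 = 5.308 hr

5.308 hr


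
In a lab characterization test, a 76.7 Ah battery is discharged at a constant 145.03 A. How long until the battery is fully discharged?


Runtime = 76.7 Ah / 145.03 A = 0.5289 hr

0.5289 hr


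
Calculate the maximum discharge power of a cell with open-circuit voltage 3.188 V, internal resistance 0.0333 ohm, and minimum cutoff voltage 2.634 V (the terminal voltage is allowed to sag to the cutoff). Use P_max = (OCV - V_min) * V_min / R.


P_max = (OCV - V_min) * V_min / R = (3.188 - 2.634) * 2.634 / 0.0333 = 0.554 * 2.634 / 0.0333 = 43.82 W

43.82 W


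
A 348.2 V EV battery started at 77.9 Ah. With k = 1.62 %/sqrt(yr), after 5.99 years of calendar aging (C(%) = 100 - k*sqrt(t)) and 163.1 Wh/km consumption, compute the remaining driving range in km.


Step 1: capacity retention = 100 - 1.62 * sqrt(5.99) = 100 - 1.62 * 2.4474 = 96.035%
Step 2: C_now = 77.9 * 96.035/100 = 74.811 Ah
Step 3: E_pack = V * C_now = 348.2 * 74.811 = 26049 Wh
Step 4: range = E_pack / consumption = 26049 / 163.1 = 159.7 km

159.7 km


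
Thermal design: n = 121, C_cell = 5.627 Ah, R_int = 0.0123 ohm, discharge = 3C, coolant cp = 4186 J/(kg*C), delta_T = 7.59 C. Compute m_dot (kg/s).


Step 1: I = 3 * 5.627 = 16.881 A
Step 2: Q_cell = I^2 * R = 16.881^2 * 0.0123 = 3.5051 W
Step 3: Q_total = 121 * 3.5051 = 424.12 W
Step 4: m_dot = Q_total / (cp * dT) = 424.12 / (4186 * 7.59) = 0.01335 kg/s

0.01335 kg/s


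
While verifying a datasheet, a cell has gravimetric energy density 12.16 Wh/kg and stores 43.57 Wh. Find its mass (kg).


m = E / ED = 43.57 / 12.16 = 3.583 kg

3.583 kg


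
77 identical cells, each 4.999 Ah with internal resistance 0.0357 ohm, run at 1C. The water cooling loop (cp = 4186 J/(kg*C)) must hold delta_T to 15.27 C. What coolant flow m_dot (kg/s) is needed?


Step 1: I = 1 * 4.999 = 4.999 A
Step 2: Q_cell = I^2 * R = 4.999^2 * 0.0357 = 0.89214 W
Step 3: Q_total = 77 * 0.89214 = 68.695 W
Step 4: m_dot = Q_total / (cp * dT) = 68.695 / (4186 * 15.27) = 0.001075 kg/s

0.001075 kg/s


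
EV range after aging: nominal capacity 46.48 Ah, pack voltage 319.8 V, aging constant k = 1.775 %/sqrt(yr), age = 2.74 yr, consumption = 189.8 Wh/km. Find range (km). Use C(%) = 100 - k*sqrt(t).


Step 1: capacity retention = 100 - 1.775 * sqrt(2.74) = 100 - 1.775 * 1.6553 = 97.062%
Step 2: C_now = 46.48 * 97.062/100 = 45.114 Ah
Step 3: E_pack = V * C_now = 319.8 * 45.114 = 14427 Wh
Step 4: range = E_pack / consumption = 14427 / 189.8 = 76.01 km

76.01 km


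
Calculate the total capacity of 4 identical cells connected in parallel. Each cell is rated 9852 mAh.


Convert: C_cell = 9852 mAh = 9.852 Ah
C_total = 4 * 9.852 = 39.408 Ah

39.408 Ah


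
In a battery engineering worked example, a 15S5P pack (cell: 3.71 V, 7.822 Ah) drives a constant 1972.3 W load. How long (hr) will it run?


Step 1: E_pack = Ns * V_cell * Np * C_cell = 15 * 3.71 * 5 * 7.822 = 2176.5 Wh
Step 2: t = E_pack / P = 2176.5 / 1972.3 = 1.104 hr

1.104 hr


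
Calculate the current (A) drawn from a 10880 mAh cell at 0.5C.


Convert: capacity = 10880 mAh = 10.88 Ah
At 0.5C: I = 0.5 * 10.88 Ah = 5.44 A

5.44 A


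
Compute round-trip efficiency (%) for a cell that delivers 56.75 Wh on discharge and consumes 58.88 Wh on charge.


Round-trip efficiency = 56.75/58.88 * 100% = 96.38%

96.38%


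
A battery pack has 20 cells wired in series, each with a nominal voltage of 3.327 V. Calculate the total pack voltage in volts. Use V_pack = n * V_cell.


Series voltages add: 20 * 3.327 V = 66.54 V

66.54 V


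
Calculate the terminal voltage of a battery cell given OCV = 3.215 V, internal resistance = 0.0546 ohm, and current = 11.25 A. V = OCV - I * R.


V = OCV - I*R = 3.215 - 11.25 * 0.0546 = 2.601 V

2.601 V


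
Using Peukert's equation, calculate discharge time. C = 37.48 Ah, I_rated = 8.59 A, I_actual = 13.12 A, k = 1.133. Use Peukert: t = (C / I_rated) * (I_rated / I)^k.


Step 1: t_rated = C / I_rated = 37.48 / 8.59 = 4.3632 hr
Step 2: ratio = 8.59 / 13.12 = 0.65473
Step 3: ratio^k = 0.65473^1.133 = 0.61887
Step 4: t = t_rated * ratio^k = 4.3632 * 0.61887 = 2.700 hr

2.700 hr


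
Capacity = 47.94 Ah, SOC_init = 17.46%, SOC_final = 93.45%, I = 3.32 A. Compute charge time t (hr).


Step 1: dSOC = 93.45% - 17.46% = 75.99%
Step 2: delta_Ah = 47.94 * 75.99 / 100 = 36.43 Ah
Step 3: t = 36.43 / 3.32 = 10.97 hr

10.97 hr


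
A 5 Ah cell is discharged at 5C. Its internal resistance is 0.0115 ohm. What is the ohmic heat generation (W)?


Step 1: I = C_rate * capacity = 5 * 5 = 25 A
Step 2: Q = I^2 * R = 25^2 * 0.0115 = 625 * 0.0115 = 7.188 W

7.188 W


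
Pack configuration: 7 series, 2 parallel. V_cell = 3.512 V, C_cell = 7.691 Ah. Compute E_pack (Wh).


V_pack = 7 * 3.512 = 24.584 V
C_pack = 2 * 7.691 = 15.382 Ah
E = V_pack * C_pack = 24.584 * 15.382 = 378.2 Wh

378.2 Wh


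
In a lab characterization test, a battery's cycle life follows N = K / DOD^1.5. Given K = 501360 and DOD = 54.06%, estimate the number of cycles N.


Step 1: DOD^1.5 = 54.06^1.5 = 397.48
Step 2: N = 501360 / 397.48 = 1261 cycles

1261 cycles


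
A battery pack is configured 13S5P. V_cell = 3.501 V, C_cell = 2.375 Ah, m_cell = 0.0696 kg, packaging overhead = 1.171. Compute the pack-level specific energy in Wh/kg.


Step 1: V_pack = 13 * 3.501 = 45.513 V
Step 2: C_pack = 5 * 2.375 = 11.875 Ah
Step 3: E_pack = V_pack * C_pack = 45.513 * 11.875 = 540.47 Wh
Step 4: m_pack = 13 * 5 * 0.0696 * 1.171 = 5.2976 kg
Step 5: ED = E_pack / m_pack = 540.47 / 5.2976 = 102.0 Wh/kg

102.0 Wh/kg


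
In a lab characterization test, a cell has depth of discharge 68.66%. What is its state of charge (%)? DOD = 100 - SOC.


SOC = 100 - DOD = 100 - 68.66 = 31.34%

31.34%


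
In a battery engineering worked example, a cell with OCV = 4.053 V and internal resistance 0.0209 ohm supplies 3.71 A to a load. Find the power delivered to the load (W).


Step 1: V_terminal = OCV - I*R = 4.053 - 3.71 * 0.0209 = 3.9755 V
Step 2: P_out = V_terminal * I = 3.9755 * 3.71 = 14.75 W

14.75 W


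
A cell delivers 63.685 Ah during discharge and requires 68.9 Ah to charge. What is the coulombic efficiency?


eta_c = Q_dis / Q_chg * 100 = 63.685 / 68.9 * 100 = 92.43%

92.43%


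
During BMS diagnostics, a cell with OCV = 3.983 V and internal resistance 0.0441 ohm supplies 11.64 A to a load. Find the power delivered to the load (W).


Step 1: V_terminal = OCV - I*R = 3.983 - 11.64 * 0.0441 = 3.4697 V
Step 2: P_out = V_terminal * I = 3.4697 * 11.64 = 40.39 W

40.39 W


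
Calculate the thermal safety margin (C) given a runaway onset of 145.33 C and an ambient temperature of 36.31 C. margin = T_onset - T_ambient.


Safety margin = 145.33 C - 36.31 C = 109.02 C

109.02 C


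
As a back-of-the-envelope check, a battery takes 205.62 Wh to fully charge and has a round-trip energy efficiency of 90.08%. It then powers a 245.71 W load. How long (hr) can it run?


Step 1: E_discharge = eta/100 * E_charge = 90.08/100 * 205.62 = 185.22 Wh
Step 2: t = E_discharge / P = 185.22 / 245.71 = 0.7538 hr

0.7538 hr


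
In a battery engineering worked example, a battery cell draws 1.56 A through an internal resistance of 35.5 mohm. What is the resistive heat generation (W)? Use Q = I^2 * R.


Convert: R = 35.5 mohm = 0.0355 ohm
Q = I^2 * R = 1.56^2 * 0.0355 = 0.08639 W

0.08639 W


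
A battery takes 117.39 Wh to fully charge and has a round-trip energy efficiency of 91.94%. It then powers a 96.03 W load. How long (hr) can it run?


Step 1: E_discharge = eta/100 * E_charge = 91.94/100 * 117.39 = 107.93 Wh
Step 2: t = E_discharge / P = 107.93 / 96.03 = 1.124 hr

1.124 hr


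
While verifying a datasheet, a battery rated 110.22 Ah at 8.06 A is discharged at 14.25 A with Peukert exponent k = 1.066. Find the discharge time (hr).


t_rated = C / I_rated = 110.22 / 8.06 = 13.675 hr
(I_rated/I)^k = (0.56561)^1.066 = 0.54473
t = t_rated * (I_rated/I)^k = 13.675 * 0.54473 = 7.449 hr

7.449 hr


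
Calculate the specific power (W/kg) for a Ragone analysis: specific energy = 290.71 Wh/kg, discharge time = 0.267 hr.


Specific power = 290.71 Wh/kg / 0.267 hr = 1089 W/kg

1089 W/kg


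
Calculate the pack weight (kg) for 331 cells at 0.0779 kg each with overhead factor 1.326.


m_pack = n * m_cell * overhead = 331 * 0.0779 * 1.326 = 34.19 kg

34.19 kg


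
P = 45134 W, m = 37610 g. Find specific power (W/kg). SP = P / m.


Convert: m = 37610 g = 37.61 kg
Specific power = 45134 W / 37.61 kg = 1200 W/kg

1200 W/kg


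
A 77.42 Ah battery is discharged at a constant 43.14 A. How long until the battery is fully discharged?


Runtime = 77.42 Ah / 43.14 A = 1.795 hr

1.795 hr


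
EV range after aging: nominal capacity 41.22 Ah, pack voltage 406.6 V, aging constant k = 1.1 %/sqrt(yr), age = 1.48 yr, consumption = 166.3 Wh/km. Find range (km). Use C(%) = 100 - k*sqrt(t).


Step 1: capacity retention = 100 - 1.1 * sqrt(1.48) = 100 - 1.1 * 1.2166 = 98.662%
Step 2: C_now = 41.22 * 98.662/100 = 40.668 Ah
Step 3: E_pack = V * C_now = 406.6 * 40.668 = 16536 Wh
Step 4: range = E_pack / consumption = 16536 / 166.3 = 99.43 km

99.43 km


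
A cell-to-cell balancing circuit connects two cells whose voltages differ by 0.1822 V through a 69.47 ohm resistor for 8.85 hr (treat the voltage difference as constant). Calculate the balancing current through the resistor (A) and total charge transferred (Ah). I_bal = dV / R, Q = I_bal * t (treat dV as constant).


I_bal = dV / R = 0.1822 / 69.47 = 0.0026227 A
Q = I_bal * t = 0.0026227 * 8.85 = 0.02321 Ah

I=0.0026227 A, Q=0.02321 Ah


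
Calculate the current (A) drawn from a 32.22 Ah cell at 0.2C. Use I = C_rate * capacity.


I = C_rate * capacity = 0.2 * 32.22 = 6.444 A

6.444 A


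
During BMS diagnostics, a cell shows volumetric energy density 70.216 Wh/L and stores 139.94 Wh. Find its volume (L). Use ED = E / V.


V = E / ED = 139.94 / 70.216 = 1.993 L

1.993 L


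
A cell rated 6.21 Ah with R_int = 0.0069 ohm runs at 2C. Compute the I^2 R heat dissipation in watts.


Step 1: I = C_rate * capacity = 2 * 6.21 = 12.42 A
Step 2: Q = I^2 * R = 12.42^2 * 0.0069 = 154.26 * 0.0069 = 1.064 W

1.064 W


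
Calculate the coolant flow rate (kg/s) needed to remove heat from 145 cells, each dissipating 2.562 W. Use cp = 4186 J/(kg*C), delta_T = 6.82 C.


Step 1: Total heat Q = 145 * 2.562 W = 371.49 W
Step 2: denom = cp * dT = 4186 * 6.82 = 28549
Step 3: m_dot = 371.49 / 28549 = 0.01301 kg/s

0.01301 kg/s


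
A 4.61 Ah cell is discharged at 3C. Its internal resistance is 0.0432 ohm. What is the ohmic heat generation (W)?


Step 1: I = C_rate * capacity = 3 * 4.61 = 13.83 A
Step 2: Q = I^2 * R = 13.83^2 * 0.0432 = 191.27 * 0.0432 = 8.263 W

8.263 W


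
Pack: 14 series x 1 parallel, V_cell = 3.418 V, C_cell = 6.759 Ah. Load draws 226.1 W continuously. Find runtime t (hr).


Step 1: E_pack = Ns * V_cell * Np * C_cell = 14 * 3.418 * 1 * 6.759 = 323.43 Wh
Step 2: t = E_pack / P = 323.43 / 226.1 = 1.430 hr

1.430 hr


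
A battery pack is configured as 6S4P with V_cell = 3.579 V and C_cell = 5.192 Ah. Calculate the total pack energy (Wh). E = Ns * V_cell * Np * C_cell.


V_pack = 6 * 3.579 = 21.474 V
C_pack = 4 * 5.192 = 20.768 Ah
E = V_pack * C_pack = 21.474 * 20.768 = 446.0 Wh

446.0 Wh


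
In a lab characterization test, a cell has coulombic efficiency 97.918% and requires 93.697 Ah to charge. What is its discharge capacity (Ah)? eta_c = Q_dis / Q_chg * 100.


Q_dis = eta/100 * Q_chg = 97.918/100 * 93.697 = 91.75 Ah

91.75 Ah


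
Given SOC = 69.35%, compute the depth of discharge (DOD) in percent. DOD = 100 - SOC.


DOD = 100 - SOC = 100 - 69.35 = 30.65%

30.65%


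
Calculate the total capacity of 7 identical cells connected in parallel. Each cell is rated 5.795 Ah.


C_total = 7 * 5.795 = 40.565 Ah

40.565 Ah


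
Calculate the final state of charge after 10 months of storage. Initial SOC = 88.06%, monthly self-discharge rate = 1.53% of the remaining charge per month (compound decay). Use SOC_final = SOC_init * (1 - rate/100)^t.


decay = (1 - 1.53/100)^10 = 0.85712
SOC_final = 88.06 * 0.85712 = 75.48%

75.48%


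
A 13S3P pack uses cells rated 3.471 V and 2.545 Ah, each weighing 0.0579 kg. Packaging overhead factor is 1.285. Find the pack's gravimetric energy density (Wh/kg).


Step 1: V_pack = 13 * 3.471 = 45.123 V
Step 2: C_pack = 3 * 2.545 = 7.635 Ah
Step 3: E_pack = V_pack * C_pack = 45.123 * 7.635 = 344.51 Wh
Step 4: m_pack = 13 * 3 * 0.0579 * 1.285 = 2.9017 kg
Step 5: ED = E_pack / m_pack = 344.51 / 2.9017 = 118.7 Wh/kg

118.7 Wh/kg


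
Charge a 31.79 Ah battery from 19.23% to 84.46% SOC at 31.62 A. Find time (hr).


Step 1: dSOC = 84.46% - 19.23% = 65.23%
Step 2: delta_Ah = 31.79 * 65.23 / 100 = 20.737 Ah
Step 3: t = 20.737 / 31.62 = 0.6558 hr

0.6558 hr


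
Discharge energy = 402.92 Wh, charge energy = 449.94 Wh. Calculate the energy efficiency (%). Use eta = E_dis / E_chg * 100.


Round-trip efficiency = 402.92/449.94 * 100% = 89.55%

89.55%


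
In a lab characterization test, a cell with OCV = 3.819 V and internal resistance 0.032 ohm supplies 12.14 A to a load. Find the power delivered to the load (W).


Step 1: V_terminal = OCV - I*R = 3.819 - 12.14 * 0.032 = 3.4305 V
Step 2: P_out = V_terminal * I = 3.4305 * 12.14 = 41.65 W

41.65 W


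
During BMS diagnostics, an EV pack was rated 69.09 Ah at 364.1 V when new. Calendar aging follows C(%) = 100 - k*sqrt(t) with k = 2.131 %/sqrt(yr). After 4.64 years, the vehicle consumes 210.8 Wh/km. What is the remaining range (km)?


Step 1: capacity retention = 100 - 2.131 * sqrt(4.64) = 100 - 2.131 * 2.1541 = 95.41%
Step 2: C_now = 69.09 * 95.41/100 = 65.919 Ah
Step 3: E_pack = V * C_now = 364.1 * 65.919 = 24001 Wh
Step 4: range = E_pack / consumption = 24001 / 210.8 = 113.9 km

113.9 km


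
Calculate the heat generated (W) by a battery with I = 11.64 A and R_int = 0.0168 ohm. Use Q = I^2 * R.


I^2 = 135.49
Q = 135.49 * 0.0168 = 2.276 W

2.276 W


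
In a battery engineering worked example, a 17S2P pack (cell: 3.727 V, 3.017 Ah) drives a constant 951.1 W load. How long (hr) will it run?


Step 1: E_pack = Ns * V_cell * Np * C_cell = 17 * 3.727 * 2 * 3.017 = 382.31 Wh
Step 2: t = E_pack / P = 382.31 / 951.1 = 0.4020 hr

0.4020 hr


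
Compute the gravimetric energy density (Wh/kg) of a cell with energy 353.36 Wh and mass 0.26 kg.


ED = E / m = 353.36 / 0.26 = 1359 Wh/kg

1359 Wh/kg


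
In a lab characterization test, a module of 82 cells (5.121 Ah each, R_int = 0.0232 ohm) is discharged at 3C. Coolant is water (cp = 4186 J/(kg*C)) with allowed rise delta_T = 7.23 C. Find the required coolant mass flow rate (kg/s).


Step 1: I = 3 * 5.121 = 15.363 A
Step 2: Q_cell = I^2 * R = 15.363^2 * 0.0232 = 5.4757 W
Step 3: Q_total = 82 * 5.4757 = 449.01 W
Step 4: m_dot = Q_total / (cp * dT) = 449.01 / (4186 * 7.23) = 0.01484 kg/s

0.01484 kg/s


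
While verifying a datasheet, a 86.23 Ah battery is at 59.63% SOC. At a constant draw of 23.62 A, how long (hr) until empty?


Step 1: remaining = SOC/100 * C_total = 59.63/100 * 86.23 = 51.419 Ah
Step 2: t = remaining / I = 51.419 / 23.62 = 2.177 hr

2.177 hr


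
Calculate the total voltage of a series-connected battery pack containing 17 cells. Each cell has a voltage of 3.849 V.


Series voltages add: 17 * 3.849 V = 65.433 V

65.433 V


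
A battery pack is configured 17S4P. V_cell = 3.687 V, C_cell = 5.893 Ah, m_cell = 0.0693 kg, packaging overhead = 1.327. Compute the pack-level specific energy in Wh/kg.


Step 1: V_pack = 17 * 3.687 = 62.679 V
Step 2: C_pack = 4 * 5.893 = 23.572 Ah
Step 3: E_pack = V_pack * C_pack = 62.679 * 23.572 = 1477.5 Wh
Step 4: m_pack = 17 * 4 * 0.0693 * 1.327 = 6.2534 kg
Step 5: ED = E_pack / m_pack = 1477.5 / 6.2534 = 236.3 Wh/kg

236.3 Wh/kg


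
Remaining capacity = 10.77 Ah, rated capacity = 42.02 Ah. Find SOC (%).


SOC = (remaining / total) * 100 = (10.77 / 42.02) * 100 = 25.63%

25.63%


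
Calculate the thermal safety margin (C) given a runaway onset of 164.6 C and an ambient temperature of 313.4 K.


Convert: T_ambient = 313.4 K = 40.25 C
margin = 164.6 - 40.25 = 124.35 C

124.35 C


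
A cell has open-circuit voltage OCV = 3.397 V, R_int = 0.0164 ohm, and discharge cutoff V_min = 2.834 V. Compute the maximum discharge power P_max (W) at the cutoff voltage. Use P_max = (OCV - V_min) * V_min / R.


P_max = (OCV - V_min) * V_min / R = (3.397 - 2.834) * 2.834 / 0.0164 = 0.563 * 2.834 / 0.0164 = 97.29 W

97.29 W


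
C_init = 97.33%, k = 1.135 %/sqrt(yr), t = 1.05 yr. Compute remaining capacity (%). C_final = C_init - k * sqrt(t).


sqrt(t) = sqrt(1.05) = 1.0247
C_final = 97.33 - 1.135 * 1.0247 = 96.17%

96.17%


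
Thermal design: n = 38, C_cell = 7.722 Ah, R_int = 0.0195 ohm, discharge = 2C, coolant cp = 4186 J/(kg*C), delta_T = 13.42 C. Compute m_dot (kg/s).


Step 1: I = 2 * 7.722 = 15.444 A
Step 2: Q_cell = I^2 * R = 15.444^2 * 0.0195 = 4.6511 W
Step 3: Q_total = 38 * 4.6511 = 176.74 W
Step 4: m_dot = Q_total / (cp * dT) = 176.74 / (4186 * 13.42) = 0.003146 kg/s

0.003146 kg/s


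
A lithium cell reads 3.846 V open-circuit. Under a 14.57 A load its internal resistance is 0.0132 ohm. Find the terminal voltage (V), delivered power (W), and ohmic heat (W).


Step 1: V_terminal = OCV - I*R = 3.846 - 14.57 * 0.0132 = 3.6537 V
Step 2: P_out = V_terminal * I = 3.6537 * 14.57 = 53.23 W
Step 3: Q = I^2 * R = 14.57^2 * 0.0132 = 2.802 W

V=3.6537 V, P=53.23 W, Q=2.802 W


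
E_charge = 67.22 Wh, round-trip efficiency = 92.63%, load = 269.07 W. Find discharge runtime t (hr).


Step 1: E_discharge = eta/100 * E_charge = 92.63/100 * 67.22 = 62.266 Wh
Step 2: t = E_discharge / P = 62.266 / 269.07 = 0.2314 hr

0.2314 hr


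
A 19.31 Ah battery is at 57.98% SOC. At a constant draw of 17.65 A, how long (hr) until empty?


Step 1: remaining = SOC/100 * C_total = 57.98/100 * 19.31 = 11.196 Ah
Step 2: t = remaining / I = 11.196 / 17.65 = 0.6343 hr

0.6343 hr


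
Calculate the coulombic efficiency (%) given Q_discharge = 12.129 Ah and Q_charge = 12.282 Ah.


Coulombic efficiency = 12.129/12.282 * 100% = 98.75%

98.75%


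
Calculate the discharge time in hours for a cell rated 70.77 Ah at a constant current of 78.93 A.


t = capacity / current = 70.77 / 78.93 = 0.8966 hr

0.8966 hr


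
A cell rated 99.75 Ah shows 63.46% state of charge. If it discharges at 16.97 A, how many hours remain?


Step 1: remaining = SOC/100 * C_total = 63.46/100 * 99.75 = 63.301 Ah
Step 2: t = remaining / I = 63.301 / 16.97 = 3.730 hr

3.730 hr


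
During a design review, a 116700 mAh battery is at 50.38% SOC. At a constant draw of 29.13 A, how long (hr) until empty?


Convert: C_total = 116700 mAh = 116.7 Ah
Step 1: remaining = SOC/100 * C_total = 50.38/100 * 116.7 = 58.793 Ah
Step 2: t = remaining / I = 58.793 / 29.13 = 2.018 hr

2.018 hr


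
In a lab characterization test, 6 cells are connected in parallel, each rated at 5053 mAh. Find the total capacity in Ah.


Convert: C_cell = 5053 mAh = 5.053 Ah
C_total = 6 * 5.053 = 30.318 Ah

30.318 Ah


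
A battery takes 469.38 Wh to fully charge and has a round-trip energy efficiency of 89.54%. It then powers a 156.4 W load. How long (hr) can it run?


Step 1: E_discharge = eta/100 * E_charge = 89.54/100 * 469.38 = 420.28 Wh
Step 2: t = E_discharge / P = 420.28 / 156.4 = 2.687 hr

2.687 hr


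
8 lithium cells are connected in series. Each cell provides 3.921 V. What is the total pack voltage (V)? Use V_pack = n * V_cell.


V_pack = n * V_cell = 8 * 3.921 = 31.368 V

31.368 V


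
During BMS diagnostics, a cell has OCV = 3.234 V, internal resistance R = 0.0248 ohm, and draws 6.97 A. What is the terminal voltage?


V = OCV - I*R = 3.234 - 6.97 * 0.0248 = 3.061 V

3.061 V
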